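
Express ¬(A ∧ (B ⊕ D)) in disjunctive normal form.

¬A ∨ (¬B ∧ ¬D) ∨ (D ∧ B)

¬(A ∧ (B ⊕ D))
≡ ¬(A ∧ ((B ∧ ¬D) ∨ (¬B ∧ D)))   [expand ⊕]
≡ ¬A ∨ ¬((B ∧ ¬D) ∨ (¬B ∧ D))   [De Morgan]
≡ ¬A ∨ (¬(B ∧ ¬D) ∧ ¬(¬B ∧ D))   [De Morgan]
≡ ¬A ∨ ((¬B ∨ ¬¬D) ∧ ¬(¬B ∧ D))   [De Morgan]
≡ ¬A ∨ ((¬B ∨ D) ∧ ¬(¬B ∧ D))   [double negation]
≡ ¬A ∨ ((¬B ∨ D) ∧ (¬¬B ∨ ¬D))   [De Morgan]
≡ ¬A ∨ ((¬B ∨ D) ∧ (B ∨ ¬D))   [double negation]
≡ ¬A ∨ (¬B ∧ B) ∨ (¬B ∧ ¬D) ∨ (D ∧ B) ∨ (D ∧ ¬D)   [distribute ∧ over ∨]
≡ ¬A ∨ (¬B ∧ ¬D) ∨ (D ∧ B)   [simplify]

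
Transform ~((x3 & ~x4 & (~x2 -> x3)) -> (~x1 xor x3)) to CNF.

x3 & ~x4 & (~x3 | ~x1)

~((x3 & ~x4 & (~x2 -> x3)) -> (~x1 xor x3))
= ~(~(x3 & ~x4 & (~x2 -> x3)) | (~x1 xor x3))   [eliminate ->]
= ~(~(x3 & ~x4 & (~~x2 | x3)) | (~x1 xor x3))   [eliminate ->]
= ~(~(x3 & ~x4 & (~~x2 | x3)) | ((~x1 | x3) & ~(~x1 & x3)))   [expand xor]
= ~~(x3 & ~x4 & (~~x2 | x3)) & ~((~x1 | x3) & ~(~x1 & x3))   [De Morgan]
= x3 & ~x4 & (~~x2 | x3) & ~((~x1 | x3) & ~(~x1 & x3))   [double negation]
= x3 & ~x4 & (x2 | x3) & ~((~x1 | x3) & ~(~x1 & x3))   [double negation]
= x3 & ~x4 & (x2 | x3) & (~(~x1 | x3) | ~~(~x1 & x3))   [De Morgan]
= x3 & ~x4 & (x2 | x3) & ((~~x1 & ~x3) | ~~(~x1 & x3))   [De Morgan]
= x3 & ~x4 & (x2 | x3) & ((x1 & ~x3) | ~~(~x1 & x3))   [double negation]
= x3 & ~x4 & (x2 | x3) & ((x1 & ~x3) | (~x1 & x3))   [double negation]
= x3 & ~x4 & (x2 | x3) & (x1 | ~x1) & (x1 | x3) & (~x3 | ~x1) & (~x3 | x3)   [distribute | over &]
= x3 & ~x4 & (~x3 | ~x1)   [simplify]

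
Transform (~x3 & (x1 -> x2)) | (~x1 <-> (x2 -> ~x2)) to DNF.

(~x3 & ~x1) | (~x3 & x2) | (x1 & x2) | (~x2 & ~x1)

(~x3 & (x1 -> x2)) | (~x1 <-> (x2 -> ~x2))
≡ (~x3 & (~x1 | x2)) | (~x1 <-> (x2 -> ~x2))   [eliminate ->]
≡ (~x3 & (~x1 | x2)) | ((~x1 -> (x2 -> ~x2)) & ((x2 -> ~x2) -> ~x1))   [eliminate <->]
≡ (~x3 & (~x1 | x2)) | ((~~x1 | (x2 -> ~x2)) & ((x2 -> ~x2) -> ~x1))   [eliminate ->]
≡ (~x3 & (~x1 | x2)) | ((~~x1 | ~x2 | ~x2) & ((x2 -> ~x2) -> ~x1))   [eliminate ->]
≡ (~x3 & (~x1 | x2)) | ((~~x1 | ~x2 | ~x2) & (~(x2 -> ~x2) | ~x1))   [eliminate ->]
≡ (~x3 & (~x1 | x2)) | ((~~x1 | ~x2 | ~x2) & (~(~x2 | ~x2) | ~x1))   [eliminate ->]
≡ (~x3 & (~x1 | x2)) | ((x1 | ~x2 | ~x2) & (~(~x2 | ~x2) | ~x1))   [double negation]
≡ (~x3 & (~x1 | x2)) | ((x1 | ~x2 | ~x2) & ((~~x2 & ~~x2) | ~x1))   [De Morgan]
≡ (~x3 & (~x1 | x2)) | ((x1 | ~x2 | ~x2) & ((x2 & ~~x2) | ~x1))   [double negation]
≡ (~x3 & (~x1 | x2)) | ((x1 | ~x2 | ~x2) & ((x2 & x2) | ~x1))   [double negation]
≡ (~x3 & ~x1) | (~x3 & x2) | (x1 & x2 & x2) | (x1 & ~x1) | (~x2 & x2 & x2) | (~x2 & ~x1) | (~x2 & x2 & x2) | (~x2 & ~x1)   [distribute & over |]
≡ (~x3 & ~x1) | (~x3 & x2) | (x1 & x2) | (~x2 & ~x1)   [simplify]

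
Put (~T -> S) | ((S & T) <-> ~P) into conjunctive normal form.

(~T -> S) | ((S & T) <-> ~P)
≡ ~~T | S | ((S & T) <-> ~P)   — eliminate ->
≡ ~~T | S | (((S & T) -> ~P) & (~P -> (S & T)))   — eliminate <->
≡ ~~T | S | ((~(S & T) | ~P) & (~P -> (S & T)))   — eliminate ->
≡ ~~T | S | ((~(S & T) | ~P) & (~~P | (S & T)))   — eliminate ->
≡ T | S | ((~(S & T) | ~P) & (~~P | (S & T)))   — double negation
≡ T | S | ((~S | ~T | ~P) & (~~P | (S & T)))   — De Morgan
≡ T | S | ((~S | ~T | ~P) & (P | (S & T)))   — double negation
≡ (T | S | ~S | ~T | ~P) & (T | S | P | S) & (T | S | P | T)   — distribute | over &
≡ T | S | P   — simplify

T | S | P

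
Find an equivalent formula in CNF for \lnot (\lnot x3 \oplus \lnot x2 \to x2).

\lnot (\lnot x3 \oplus \lnot x2 \to x2)
⇔ \lnot (\lnot (\lnot x3 \oplus \lnot x2) \lor x2)   [eliminate \to]
⇔ \lnot (\lnot ((\lnot x3 \lor \lnot x2) \land \lnot (\lnot x3 \land \lnot x2)) \lor x2)   [expand \oplus]
⇔ \lnot \lnot ((\lnot x3 \lor \lnot x2) \land \lnot (\lnot x3 \land \lnot x2)) \land \lnot x2   [De Morgan]
⇔ (\lnot x3 \lor \lnot x2) \land \lnot (\lnot x3 \land \lnot x2) \land \lnot x2   [double negation]
⇔ (\lnot x3 \lor \lnot x2) \land (\lnot \lnot x3 \lor \lnot \lnot x2) \land \lnot x2   [De Morgan]
⇔ (\lnot x3 \lor \lnot x2) \land (x3 \lor \lnot \lnot x2) \land \lnot x2   [double negation]
⇔ (\lnot x3 \lor \lnot x2) \land (x3 \lor x2) \land \lnot x2   [double negation]
⇔ (x3 \lor x2) \land \lnot x2   [simplify]

(x3 \lor x2) \land \lnot x2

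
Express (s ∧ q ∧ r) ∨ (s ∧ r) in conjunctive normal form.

(s ∧ q ∧ r) ∨ (s ∧ r)
⇔ (s ∨ s) ∧ (s ∨ r) ∧ (q ∨ s) ∧ (q ∨ r) ∧ (r ∨ s) ∧ (r ∨ r)   [distribute ∨ over ∧]
⇔ s ∧ r   [simplify]

s ∧ r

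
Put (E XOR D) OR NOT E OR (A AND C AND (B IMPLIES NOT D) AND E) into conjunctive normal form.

(E XOR D) OR NOT E OR (A AND C AND (B IMPLIES NOT D) AND E)
= ((E OR D) AND NOT (E AND D)) OR NOT E OR (A AND C AND (B IMPLIES NOT D) AND E)   [expand XOR]
= ((E OR D) AND NOT (E AND D)) OR NOT E OR (A AND C AND (NOT B OR NOT D) AND E)   [eliminate IMPLIES]
= ((E OR D) AND (NOT E OR NOT D)) OR NOT E OR (A AND C AND (NOT B OR NOT D) AND E)   [De Morgan]
= (E OR D OR NOT E OR A) AND (E OR D OR NOT E OR C) AND (E OR D OR NOT E OR NOT B OR NOT D) AND (E OR D OR NOT E OR E) AND (NOT E OR NOT D OR NOT E OR A) AND (NOT E OR NOT D OR NOT E OR C) AND (NOT E OR NOT D OR NOT E OR NOT B OR NOT D) AND (NOT E OR NOT D OR NOT E OR E)   [distribute OR over AND]
= (NOT E OR NOT D OR A) AND (NOT E OR NOT D OR C) AND (NOT E OR NOT D OR NOT B)   [simplify]

(NOT E OR NOT D OR A) AND (NOT E OR NOT D OR C) AND (NOT E OR NOT D OR NOT B)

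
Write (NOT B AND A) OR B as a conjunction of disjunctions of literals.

A OR B

(NOT B AND A) OR B
≡ (NOT B OR B) AND (A OR B)
≡ A OR B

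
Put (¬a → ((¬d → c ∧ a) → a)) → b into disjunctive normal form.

¬a ∧ d ∨ b

(¬a → ((¬d → c ∧ a) → a)) → b
= ¬(¬a → ((¬d → c ∧ a) → a)) ∨ b   — eliminate →
= ¬(¬¬a ∨ ((¬d → c ∧ a) → a)) ∨ b   — eliminate →
= ¬(¬¬a ∨ ¬(¬d → c ∧ a) ∨ a) ∨ b   — eliminate →
= ¬(¬¬a ∨ ¬(¬¬d ∨ c ∧ a) ∨ a) ∨ b   — eliminate →
= ¬¬¬a ∧ ¬¬(¬¬d ∨ c ∧ a) ∧ ¬a ∨ b   — De Morgan
= ¬a ∧ ¬¬(¬¬d ∨ c ∧ a) ∧ ¬a ∨ b   — double negation
= ¬a ∧ (¬¬d ∨ c ∧ a) ∧ ¬a ∨ b   — double negation
= ¬a ∧ (d ∨ c ∧ a) ∧ ¬a ∨ b   — double negation
= ¬a ∧ d ∧ ¬a ∨ ¬a ∧ c ∧ a ∧ ¬a ∨ b   — distribute ∧ over ∨
= ¬a ∧ d ∨ b   — simplify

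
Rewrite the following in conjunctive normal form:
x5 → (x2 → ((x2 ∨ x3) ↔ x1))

x5 → (x2 → ((x2 ∨ x3) ↔ x1))
= ¬x5 ∨ (x2 → ((x2 ∨ x3) ↔ x1))   [eliminate →]
= ¬x5 ∨ ¬x2 ∨ ((x2 ∨ x3) ↔ x1)   [eliminate →]
= ¬x5 ∨ ¬x2 ∨ (((x2 ∨ x3) → x1) ∧ (x1 → (x2 ∨ x3)))   [eliminate ↔]
= ¬x5 ∨ ¬x2 ∨ ((¬(x2 ∨ x3) ∨ x1) ∧ (x1 → (x2 ∨ x3)))   [eliminate →]
= ¬x5 ∨ ¬x2 ∨ ((¬(x2 ∨ x3) ∨ x1) ∧ (¬x1 ∨ x2 ∨ x3))   [eliminate →]
= ¬x5 ∨ ¬x2 ∨ (((¬x2 ∧ ¬x3) ∨ x1) ∧ (¬x1 ∨ x2 ∨ x3))   [De Morgan]
= (¬x5 ∨ ¬x2 ∨ ¬x2 ∨ x1) ∧ (¬x5 ∨ ¬x2 ∨ ¬x3 ∨ x1) ∧ (¬x5 ∨ ¬x2 ∨ ¬x1 ∨ x2 ∨ x3)   [distribute ∨ over ∧]
= ¬x5 ∨ ¬x2 ∨ x1   [simplify]

¬x5 ∨ ¬x2 ∨ x1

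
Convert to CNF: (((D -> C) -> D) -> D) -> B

(((D -> C) -> D) -> D) -> B
≡ ~(((D -> C) -> D) -> D) | B   (eliminate ->)
≡ ~(~((D -> C) -> D) | D) | B   (eliminate ->)
≡ ~(~(~(D -> C) | D) | D) | B   (eliminate ->)
≡ ~(~(~(~D | C) | D) | D) | B   (eliminate ->)
≡ (~~(~(~D | C) | D) & ~D) | B   (De Morgan)
≡ ((~(~D | C) | D) & ~D) | B   (double negation)
≡ (((~~D & ~C) | D) & ~D) | B   (De Morgan)
≡ (((D & ~C) | D) & ~D) | B   (double negation)
≡ (D | D | B) & (~C | D | B) & (~D | B)   (distribute | over &)
≡ (D | B) & (~D | B)   (simplify)

(D | B) & (~D | B)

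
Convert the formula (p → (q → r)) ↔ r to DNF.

(p ∧ q ∧ ¬r) ∨ r

(p → (q → r)) ↔ r
= ((p → (q → r)) → r) ∧ (r → (p → (q → r)))   [eliminate ↔]
= (¬(p → (q → r)) ∨ r) ∧ (r → (p → (q → r)))   [eliminate →]
= (¬(¬p ∨ (q → r)) ∨ r) ∧ (r → (p → (q → r)))   [eliminate →]
= (¬(¬p ∨ ¬q ∨ r) ∨ r) ∧ (r → (p → (q → r)))   [eliminate →]
= (¬(¬p ∨ ¬q ∨ r) ∨ r) ∧ (¬r ∨ (p → (q → r)))   [eliminate →]
= (¬(¬p ∨ ¬q ∨ r) ∨ r) ∧ (¬r ∨ ¬p ∨ (q → r))   [eliminate →]
= (¬(¬p ∨ ¬q ∨ r) ∨ r) ∧ (¬r ∨ ¬p ∨ ¬q ∨ r)   [eliminate →]
= ((¬¬p ∧ ¬¬q ∧ ¬r) ∨ r) ∧ (¬r ∨ ¬p ∨ ¬q ∨ r)   [De Morgan]
= ((p ∧ ¬¬q ∧ ¬r) ∨ r) ∧ (¬r ∨ ¬p ∨ ¬q ∨ r)   [double negation]
= ((p ∧ q ∧ ¬r) ∨ r) ∧ (¬r ∨ ¬p ∨ ¬q ∨ r)   [double negation]
= (p ∧ q ∧ ¬r ∧ ¬r) ∨ (p ∧ q ∧ ¬r ∧ ¬p) ∨ (p ∧ q ∧ ¬r ∧ ¬q) ∨ (p ∧ q ∧ ¬r ∧ r) ∨ (r ∧ ¬r) ∨ (r ∧ ¬p) ∨ (r ∧ ¬q) ∨ (r ∧ r)   [distribute ∧ over ∨]
= (p ∧ q ∧ ¬r) ∨ r   [simplify]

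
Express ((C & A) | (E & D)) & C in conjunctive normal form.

((C & A) | (E & D)) & C
⇔ (C | E) & (C | D) & (A | E) & (A | D) & C   [distribute | over &]
⇔ (A | E) & (A | D) & C   [simplify]

(A | E) & (A | D) & C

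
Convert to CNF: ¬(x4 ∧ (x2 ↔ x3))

(¬x4 ∨ x2 ∨ x3) ∧ (¬x4 ∨ ¬x3 ∨ ¬x2)

¬(x4 ∧ (x2 ↔ x3))
⇔ ¬(x4 ∧ (x2 → x3) ∧ (x3 → x2))   [eliminate ↔]
⇔ ¬(x4 ∧ (¬x2 ∨ x3) ∧ (x3 → x2))   [eliminate →]
⇔ ¬(x4 ∧ (¬x2 ∨ x3) ∧ (¬x3 ∨ x2))   [eliminate →]
⇔ ¬x4 ∨ ¬(¬x2 ∨ x3) ∨ ¬(¬x3 ∨ x2)   [De Morgan]
⇔ ¬x4 ∨ (¬¬x2 ∧ ¬x3) ∨ ¬(¬x3 ∨ x2)   [De Morgan]
⇔ ¬x4 ∨ (x2 ∧ ¬x3) ∨ ¬(¬x3 ∨ x2)   [double negation]
⇔ ¬x4 ∨ (x2 ∧ ¬x3) ∨ (¬¬x3 ∧ ¬x2)   [De Morgan]
⇔ ¬x4 ∨ (x2 ∧ ¬x3) ∨ (x3 ∧ ¬x2)   [double negation]
⇔ (¬x4 ∨ x2 ∨ x3) ∧ (¬x4 ∨ x2 ∨ ¬x2) ∧ (¬x4 ∨ ¬x3 ∨ x3) ∧ (¬x4 ∨ ¬x3 ∨ ¬x2)   [distribute ∨ over ∧]
⇔ (¬x4 ∨ x2 ∨ x3) ∧ (¬x4 ∨ ¬x3 ∨ ¬x2)   [simplify]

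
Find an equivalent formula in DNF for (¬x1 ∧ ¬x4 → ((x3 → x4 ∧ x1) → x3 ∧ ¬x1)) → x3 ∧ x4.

¬x1 ∧ ¬x4 ∧ ¬x3 ∨ x3 ∧ x4

(¬x1 ∧ ¬x4 → ((x3 → x4 ∧ x1) → x3 ∧ ¬x1)) → x3 ∧ x4
≡ ¬(¬x1 ∧ ¬x4 → ((x3 → x4 ∧ x1) → x3 ∧ ¬x1)) ∨ x3 ∧ x4   [eliminate →]
≡ ¬(¬(¬x1 ∧ ¬x4) ∨ ((x3 → x4 ∧ x1) → x3 ∧ ¬x1)) ∨ x3 ∧ x4   [eliminate →]
≡ ¬(¬(¬x1 ∧ ¬x4) ∨ ¬(x3 → x4 ∧ x1) ∨ x3 ∧ ¬x1) ∨ x3 ∧ x4   [eliminate →]
≡ ¬(¬(¬x1 ∧ ¬x4) ∨ ¬(¬x3 ∨ x4 ∧ x1) ∨ x3 ∧ ¬x1) ∨ x3 ∧ x4   [eliminate →]
≡ ¬¬(¬x1 ∧ ¬x4) ∧ ¬¬(¬x3 ∨ x4 ∧ x1) ∧ ¬(x3 ∧ ¬x1) ∨ x3 ∧ x4   [De Morgan]
≡ ¬x1 ∧ ¬x4 ∧ ¬¬(¬x3 ∨ x4 ∧ x1) ∧ ¬(x3 ∧ ¬x1) ∨ x3 ∧ x4   [double negation]
≡ ¬x1 ∧ ¬x4 ∧ (¬x3 ∨ x4 ∧ x1) ∧ ¬(x3 ∧ ¬x1) ∨ x3 ∧ x4   [double negation]
≡ ¬x1 ∧ ¬x4 ∧ (¬x3 ∨ x4 ∧ x1) ∧ (¬x3 ∨ ¬¬x1) ∨ x3 ∧ x4   [De Morgan]
≡ ¬x1 ∧ ¬x4 ∧ (¬x3 ∨ x4 ∧ x1) ∧ (¬x3 ∨ x1) ∨ x3 ∧ x4   [double negation]
≡ ¬x1 ∧ ¬x4 ∧ ¬x3 ∧ ¬x3 ∨ ¬x1 ∧ ¬x4 ∧ ¬x3 ∧ x1 ∨ ¬x1 ∧ ¬x4 ∧ x4 ∧ x1 ∧ ¬x3 ∨ ¬x1 ∧ ¬x4 ∧ x4 ∧ x1 ∧ x1 ∨ x3 ∧ x4   [distribute ∧ over ∨]
≡ ¬x1 ∧ ¬x4 ∧ ¬x3 ∨ x3 ∧ x4   [simplify]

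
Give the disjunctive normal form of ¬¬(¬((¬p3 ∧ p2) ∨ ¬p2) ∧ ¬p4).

¬¬(¬((¬p3 ∧ p2) ∨ ¬p2) ∧ ¬p4)
≡ ¬((¬p3 ∧ p2) ∨ ¬p2) ∧ ¬p4   [double negation]
≡ ¬(¬p3 ∧ p2) ∧ ¬¬p2 ∧ ¬p4   [De Morgan]
≡ (¬¬p3 ∨ ¬p2) ∧ ¬¬p2 ∧ ¬p4   [De Morgan]
≡ (p3 ∨ ¬p2) ∧ ¬¬p2 ∧ ¬p4   [double negation]
≡ (p3 ∨ ¬p2) ∧ p2 ∧ ¬p4   [double negation]
≡ (p3 ∧ p2 ∧ ¬p4) ∨ (¬p2 ∧ p2 ∧ ¬p4)   [distribute ∧ over ∨]
≡ p3 ∧ p2 ∧ ¬p4   [simplify]

p3 ∧ p2 ∧ ¬p4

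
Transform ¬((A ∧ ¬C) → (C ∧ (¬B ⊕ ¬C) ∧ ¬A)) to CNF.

¬((A ∧ ¬C) → (C ∧ (¬B ⊕ ¬C) ∧ ¬A))
≡ ¬(¬(A ∧ ¬C) ∨ (C ∧ (¬B ⊕ ¬C) ∧ ¬A))   [eliminate →]
≡ ¬(¬(A ∧ ¬C) ∨ (C ∧ (¬B ∨ ¬C) ∧ ¬(¬B ∧ ¬C) ∧ ¬A))   [expand ⊕]
≡ ¬¬(A ∧ ¬C) ∧ ¬(C ∧ (¬B ∨ ¬C) ∧ ¬(¬B ∧ ¬C) ∧ ¬A)   [De Morgan]
≡ A ∧ ¬C ∧ ¬(C ∧ (¬B ∨ ¬C) ∧ ¬(¬B ∧ ¬C) ∧ ¬A)   [double negation]
≡ A ∧ ¬C ∧ (¬C ∨ ¬(¬B ∨ ¬C) ∨ ¬¬(¬B ∧ ¬C) ∨ ¬¬A)   [De Morgan]
≡ A ∧ ¬C ∧ (¬C ∨ (¬¬B ∧ ¬¬C) ∨ ¬¬(¬B ∧ ¬C) ∨ ¬¬A)   [De Morgan]
≡ A ∧ ¬C ∧ (¬C ∨ (B ∧ ¬¬C) ∨ ¬¬(¬B ∧ ¬C) ∨ ¬¬A)   [double negation]
≡ A ∧ ¬C ∧ (¬C ∨ (B ∧ C) ∨ ¬¬(¬B ∧ ¬C) ∨ ¬¬A)   [double negation]
≡ A ∧ ¬C ∧ (¬C ∨ (B ∧ C) ∨ (¬B ∧ ¬C) ∨ ¬¬A)   [double negation]
≡ A ∧ ¬C ∧ (¬C ∨ (B ∧ C) ∨ (¬B ∧ ¬C) ∨ A)   [double negation]
≡ A ∧ ¬C ∧ (¬C ∨ B ∨ ¬B ∨ A) ∧ (¬C ∨ B ∨ ¬C ∨ A) ∧ (¬C ∨ C ∨ ¬B ∨ A) ∧ (¬C ∨ C ∨ ¬C ∨ A)   [distribute ∨ over ∧]
≡ A ∧ ¬C   [simplify]

A ∧ ¬C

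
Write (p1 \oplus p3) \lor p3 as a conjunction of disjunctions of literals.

p1 \lor p3

(p1 \oplus p3) \lor p3
= ((p1 \lor p3) \land \lnot (p1 \land p3)) \lor p3   (expand \oplus)
= ((p1 \lor p3) \land (\lnot p1 \lor \lnot p3)) \lor p3   (De Morgan)
= (p1 \lor p3 \lor p3) \land (\lnot p1 \lor \lnot p3 \lor p3)   (distribute \lor over \land)
= p1 \lor p3   (simplify)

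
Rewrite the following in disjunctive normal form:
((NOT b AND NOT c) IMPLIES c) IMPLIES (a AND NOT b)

((NOT b AND NOT c) IMPLIES c) IMPLIES (a AND NOT b)
≡ NOT ((NOT b AND NOT c) IMPLIES c) OR (a AND NOT b)   [eliminate IMPLIES]
≡ NOT (NOT (NOT b AND NOT c) OR c) OR (a AND NOT b)   [eliminate IMPLIES]
≡ (NOT NOT (NOT b AND NOT c) AND NOT c) OR (a AND NOT b)   [De Morgan]
≡ (NOT b AND NOT c AND NOT c) OR (a AND NOT b)   [double negation]
≡ (NOT b AND NOT c) OR (a AND NOT b)   [simplify]

(NOT b AND NOT c) OR (a AND NOT b)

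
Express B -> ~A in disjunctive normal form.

~B | ~A

B -> ~A
≡ ~B | ~A   — eliminate ->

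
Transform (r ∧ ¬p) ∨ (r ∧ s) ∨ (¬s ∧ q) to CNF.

(r ∨ ¬s) ∧ (r ∨ q) ∧ (¬p ∨ s ∨ q)

(r ∧ ¬p) ∨ (r ∧ s) ∨ (¬s ∧ q)
≡ (r ∨ r ∨ ¬s) ∧ (r ∨ r ∨ q) ∧ (r ∨ s ∨ ¬s) ∧ (r ∨ s ∨ q) ∧ (¬p ∨ r ∨ ¬s) ∧ (¬p ∨ r ∨ q) ∧ (¬p ∨ s ∨ ¬s) ∧ (¬p ∨ s ∨ q)
≡ (r ∨ ¬s) ∧ (r ∨ q) ∧ (¬p ∨ s ∨ q)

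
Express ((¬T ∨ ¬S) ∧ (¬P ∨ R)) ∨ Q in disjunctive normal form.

((¬T ∨ ¬S) ∧ (¬P ∨ R)) ∨ Q
≡ (¬T ∧ ¬P) ∨ (¬T ∧ R) ∨ (¬S ∧ ¬P) ∨ (¬S ∧ R) ∨ Q   [distribute ∧ over ∨]

(¬T ∧ ¬P) ∨ (¬T ∧ R) ∨ (¬S ∧ ¬P) ∨ (¬S ∧ R) ∨ Q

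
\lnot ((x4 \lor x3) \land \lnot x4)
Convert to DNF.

(\lnot x4 \land \lnot x3) \lor x4

\lnot ((x4 \lor x3) \land \lnot x4)
= \lnot (x4 \lor x3) \lor \lnot \lnot x4   — De Morgan
= (\lnot x4 \land \lnot x3) \lor \lnot \lnot x4   — De Morgan
= (\lnot x4 \land \lnot x3) \lor x4   — double negation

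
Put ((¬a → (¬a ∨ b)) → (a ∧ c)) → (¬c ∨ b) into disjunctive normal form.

((¬a → (¬a ∨ b)) → (a ∧ c)) → (¬c ∨ b)
⇔ ¬((¬a → (¬a ∨ b)) → (a ∧ c)) ∨ ¬c ∨ b   — eliminate →
⇔ ¬(¬(¬a → (¬a ∨ b)) ∨ (a ∧ c)) ∨ ¬c ∨ b   — eliminate →
⇔ ¬(¬(¬¬a ∨ ¬a ∨ b) ∨ (a ∧ c)) ∨ ¬c ∨ b   — eliminate →
⇔ (¬¬(¬¬a ∨ ¬a ∨ b) ∧ ¬(a ∧ c)) ∨ ¬c ∨ b   — De Morgan
⇔ ((¬¬a ∨ ¬a ∨ b) ∧ ¬(a ∧ c)) ∨ ¬c ∨ b   — double negation
⇔ ((a ∨ ¬a ∨ b) ∧ ¬(a ∧ c)) ∨ ¬c ∨ b   — double negation
⇔ ((a ∨ ¬a ∨ b) ∧ (¬a ∨ ¬c)) ∨ ¬c ∨ b   — De Morgan
⇔ (a ∧ ¬a) ∨ (a ∧ ¬c) ∨ (¬a ∧ ¬a) ∨ (¬a ∧ ¬c) ∨ (b ∧ ¬a) ∨ (b ∧ ¬c) ∨ ¬c ∨ b   — distribute ∧ over ∨
⇔ ¬a ∨ ¬c ∨ b   — simplify

¬a ∨ ¬c ∨ b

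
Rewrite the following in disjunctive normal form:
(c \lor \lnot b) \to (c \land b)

(c \lor \lnot b) \to (c \land b)
= \lnot (c \lor \lnot b) \lor (c \land b)   (eliminate \to)
= (\lnot c \land \lnot \lnot b) \lor (c \land b)   (De Morgan)
= (\lnot c \land b) \lor (c \land b)   (double negation)

(\lnot c \land b) \lor (c \land b)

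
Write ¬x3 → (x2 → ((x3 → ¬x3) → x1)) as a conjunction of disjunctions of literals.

¬x3 → (x2 → ((x3 → ¬x3) → x1))
⇔ ¬¬x3 ∨ (x2 → ((x3 → ¬x3) → x1))
⇔ ¬¬x3 ∨ ¬x2 ∨ ((x3 → ¬x3) → x1)
⇔ ¬¬x3 ∨ ¬x2 ∨ ¬(x3 → ¬x3) ∨ x1
⇔ ¬¬x3 ∨ ¬x2 ∨ ¬(¬x3 ∨ ¬x3) ∨ x1
⇔ x3 ∨ ¬x2 ∨ ¬(¬x3 ∨ ¬x3) ∨ x1
⇔ x3 ∨ ¬x2 ∨ (¬¬x3 ∧ ¬¬x3) ∨ x1
⇔ x3 ∨ ¬x2 ∨ (x3 ∧ ¬¬x3) ∨ x1
⇔ x3 ∨ ¬x2 ∨ (x3 ∧ x3) ∨ x1
⇔ (x3 ∨ ¬x2 ∨ x3 ∨ x1) ∧ (x3 ∨ ¬x2 ∨ x3 ∨ x1)
⇔ x3 ∨ ¬x2 ∨ x1

x3 ∨ ¬x2 ∨ x1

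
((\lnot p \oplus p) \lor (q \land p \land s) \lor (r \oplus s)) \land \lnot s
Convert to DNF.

((\lnot p \oplus p) \lor (q \land p \land s) \lor (r \oplus s)) \land \lnot s
≡ ((\lnot p \land \lnot p) \lor (\lnot \lnot p \land p) \lor (q \land p \land s) \lor (r \oplus s)) \land \lnot s   — expand \oplus
≡ ((\lnot p \land \lnot p) \lor (\lnot \lnot p \land p) \lor (q \land p \land s) \lor (r \land \lnot s) \lor (\lnot r \land s)) \land \lnot s   — expand \oplus
≡ ((\lnot p \land \lnot p) \lor (p \land p) \lor (q \land p \land s) \lor (r \land \lnot s) \lor (\lnot r \land s)) \land \lnot s   — double negation
≡ (\lnot p \land \lnot p \land \lnot s) \lor (p \land p \land \lnot s) \lor (q \land p \land s \land \lnot s) \lor (r \land \lnot s \land \lnot s) \lor (\lnot r \land s \land \lnot s)   — distribute \land over \lor
≡ (\lnot p \land \lnot s) \lor (p \land \lnot s) \lor (r \land \lnot s)   — simplify

(\lnot p \land \lnot s) \lor (p \land \lnot s) \lor (r \land \lnot s)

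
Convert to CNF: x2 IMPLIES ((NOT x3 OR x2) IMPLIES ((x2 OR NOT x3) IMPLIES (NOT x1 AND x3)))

x2 IMPLIES ((NOT x3 OR x2) IMPLIES ((x2 OR NOT x3) IMPLIES (NOT x1 AND x3)))
≡ NOT x2 OR ((NOT x3 OR x2) IMPLIES ((x2 OR NOT x3) IMPLIES (NOT x1 AND x3)))   [eliminate IMPLIES]
≡ NOT x2 OR NOT (NOT x3 OR x2) OR ((x2 OR NOT x3) IMPLIES (NOT x1 AND x3))   [eliminate IMPLIES]
≡ NOT x2 OR NOT (NOT x3 OR x2) OR NOT (x2 OR NOT x3) OR (NOT x1 AND x3)   [eliminate IMPLIES]
≡ NOT x2 OR (NOT NOT x3 AND NOT x2) OR NOT (x2 OR NOT x3) OR (NOT x1 AND x3)   [De Morgan]
≡ NOT x2 OR (x3 AND NOT x2) OR NOT (x2 OR NOT x3) OR (NOT x1 AND x3)   [double negation]
≡ NOT x2 OR (x3 AND NOT x2) OR (NOT x2 AND NOT NOT x3) OR (NOT x1 AND x3)   [De Morgan]
≡ NOT x2 OR (x3 AND NOT x2) OR (NOT x2 AND x3) OR (NOT x1 AND x3)   [double negation]
≡ (NOT x2 OR x3 OR NOT x2 OR NOT x1) AND (NOT x2 OR x3 OR NOT x2 OR x3) AND (NOT x2 OR x3 OR x3 OR NOT x1) AND (NOT x2 OR x3 OR x3 OR x3) AND (NOT x2 OR NOT x2 OR NOT x2 OR NOT x1) AND (NOT x2 OR NOT x2 OR NOT x2 OR x3) AND (NOT x2 OR NOT x2 OR x3 OR NOT x1) AND (NOT x2 OR NOT x2 OR x3 OR x3)   [distribute OR over AND]
≡ (NOT x2 OR x3) AND (NOT x2 OR NOT x1)   [simplify]

(NOT x2 OR x3) AND (NOT x2 OR NOT x1)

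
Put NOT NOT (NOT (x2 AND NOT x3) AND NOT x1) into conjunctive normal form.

NOT NOT (NOT (x2 AND NOT x3) AND NOT x1)
≡ NOT (x2 AND NOT x3) AND NOT x1
≡ (NOT x2 OR NOT NOT x3) AND NOT x1
≡ (NOT x2 OR x3) AND NOT x1

(NOT x2 OR x3) AND NOT x1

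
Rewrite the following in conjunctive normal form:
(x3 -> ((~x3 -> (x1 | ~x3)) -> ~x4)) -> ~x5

(x3 | ~x5) & (x4 | ~x5)

(x3 -> ((~x3 -> (x1 | ~x3)) -> ~x4)) -> ~x5
≡ ~(x3 -> ((~x3 -> (x1 | ~x3)) -> ~x4)) | ~x5   [eliminate ->]
≡ ~(~x3 | ((~x3 -> (x1 | ~x3)) -> ~x4)) | ~x5   [eliminate ->]
≡ ~(~x3 | ~(~x3 -> (x1 | ~x3)) | ~x4) | ~x5   [eliminate ->]
≡ ~(~x3 | ~(~~x3 | x1 | ~x3) | ~x4) | ~x5   [eliminate ->]
≡ (~~x3 & ~~(~~x3 | x1 | ~x3) & ~~x4) | ~x5   [De Morgan]
≡ (x3 & ~~(~~x3 | x1 | ~x3) & ~~x4) | ~x5   [double negation]
≡ (x3 & (~~x3 | x1 | ~x3) & ~~x4) | ~x5   [double negation]
≡ (x3 & (x3 | x1 | ~x3) & ~~x4) | ~x5   [double negation]
≡ (x3 & (x3 | x1 | ~x3) & x4) | ~x5   [double negation]
≡ (x3 | ~x5) & (x3 | x1 | ~x3 | ~x5) & (x4 | ~x5)   [distribute | over &]
≡ (x3 | ~x5) & (x4 | ~x5)   [simplify]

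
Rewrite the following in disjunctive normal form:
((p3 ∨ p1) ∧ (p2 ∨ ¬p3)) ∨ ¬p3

(p3 ∧ p2) ∨ (p1 ∧ p2) ∨ ¬p3

((p3 ∨ p1) ∧ (p2 ∨ ¬p3)) ∨ ¬p3
≡ (p3 ∧ p2) ∨ (p3 ∧ ¬p3) ∨ (p1 ∧ p2) ∨ (p1 ∧ ¬p3) ∨ ¬p3   (distribute ∧ over ∨)
≡ (p3 ∧ p2) ∨ (p1 ∧ p2) ∨ ¬p3   (simplify)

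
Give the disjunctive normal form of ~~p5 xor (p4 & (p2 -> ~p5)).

~~p5 xor (p4 & (p2 -> ~p5))
≡ (~~p5 & ~(p4 & (p2 -> ~p5))) | (~~~p5 & p4 & (p2 -> ~p5))   [expand xor]
≡ (~~p5 & ~(p4 & (~p2 | ~p5))) | (~~~p5 & p4 & (p2 -> ~p5))   [eliminate ->]
≡ (~~p5 & ~(p4 & (~p2 | ~p5))) | (~~~p5 & p4 & (~p2 | ~p5))   [eliminate ->]
≡ (p5 & ~(p4 & (~p2 | ~p5))) | (~~~p5 & p4 & (~p2 | ~p5))   [double negation]
≡ (p5 & (~p4 | ~(~p2 | ~p5))) | (~~~p5 & p4 & (~p2 | ~p5))   [De Morgan]
≡ (p5 & (~p4 | (~~p2 & ~~p5))) | (~~~p5 & p4 & (~p2 | ~p5))   [De Morgan]
≡ (p5 & (~p4 | (p2 & ~~p5))) | (~~~p5 & p4 & (~p2 | ~p5))   [double negation]
≡ (p5 & (~p4 | (p2 & p5))) | (~~~p5 & p4 & (~p2 | ~p5))   [double negation]
≡ (p5 & (~p4 | (p2 & p5))) | (~p5 & p4 & (~p2 | ~p5))   [double negation]
≡ (p5 & ~p4) | (p5 & p2 & p5) | (~p5 & p4 & ~p2) | (~p5 & p4 & ~p5)   [distribute & over |]
≡ (p5 & ~p4) | (p5 & p2) | (~p5 & p4)   [simplify]

(p5 & ~p4) | (p5 & p2) | (~p5 & p4)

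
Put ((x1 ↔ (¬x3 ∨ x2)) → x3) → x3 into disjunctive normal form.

((x1 ↔ (¬x3 ∨ x2)) → x3) → x3
⇔ ¬((x1 ↔ (¬x3 ∨ x2)) → x3) ∨ x3
⇔ ¬(¬(x1 ↔ (¬x3 ∨ x2)) ∨ x3) ∨ x3
⇔ ¬(¬((x1 → (¬x3 ∨ x2)) ∧ ((¬x3 ∨ x2) → x1)) ∨ x3) ∨ x3
⇔ ¬(¬((¬x1 ∨ ¬x3 ∨ x2) ∧ ((¬x3 ∨ x2) → x1)) ∨ x3) ∨ x3
⇔ ¬(¬((¬x1 ∨ ¬x3 ∨ x2) ∧ (¬(¬x3 ∨ x2) ∨ x1)) ∨ x3) ∨ x3
⇔ (¬¬((¬x1 ∨ ¬x3 ∨ x2) ∧ (¬(¬x3 ∨ x2) ∨ x1)) ∧ ¬x3) ∨ x3
⇔ ((¬x1 ∨ ¬x3 ∨ x2) ∧ (¬(¬x3 ∨ x2) ∨ x1) ∧ ¬x3) ∨ x3
⇔ ((¬x1 ∨ ¬x3 ∨ x2) ∧ ((¬¬x3 ∧ ¬x2) ∨ x1) ∧ ¬x3) ∨ x3
⇔ ((¬x1 ∨ ¬x3 ∨ x2) ∧ ((x3 ∧ ¬x2) ∨ x1) ∧ ¬x3) ∨ x3
⇔ (¬x1 ∧ x3 ∧ ¬x2 ∧ ¬x3) ∨ (¬x1 ∧ x1 ∧ ¬x3) ∨ (¬x3 ∧ x3 ∧ ¬x2 ∧ ¬x3) ∨ (¬x3 ∧ x1 ∧ ¬x3) ∨ (x2 ∧ x3 ∧ ¬x2 ∧ ¬x3) ∨ (x2 ∧ x1 ∧ ¬x3) ∨ x3
⇔ (¬x3 ∧ x1) ∨ x3

(¬x3 ∧ x1) ∨ x3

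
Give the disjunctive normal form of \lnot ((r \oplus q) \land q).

\lnot ((r \oplus q) \land q)
⇔ \lnot (((r \land \lnot q) \lor (\lnot r \land q)) \land q)   — expand \oplus
⇔ \lnot ((r \land \lnot q) \lor (\lnot r \land q)) \lor \lnot q   — De Morgan
⇔ (\lnot (r \land \lnot q) \land \lnot (\lnot r \land q)) \lor \lnot q   — De Morgan
⇔ ((\lnot r \lor \lnot \lnot q) \land \lnot (\lnot r \land q)) \lor \lnot q   — De Morgan
⇔ ((\lnot r \lor q) \land \lnot (\lnot r \land q)) \lor \lnot q   — double negation
⇔ ((\lnot r \lor q) \land (\lnot \lnot r \lor \lnot q)) \lor \lnot q   — De Morgan
⇔ ((\lnot r \lor q) \land (r \lor \lnot q)) \lor \lnot q   — double negation
⇔ (\lnot r \land r) \lor (\lnot r \land \lnot q) \lor (q \land r) \lor (q \land \lnot q) \lor \lnot q   — distribute \land over \lor
⇔ (q \land r) \lor \lnot q   — simplify

(q \land r) \lor \lnot q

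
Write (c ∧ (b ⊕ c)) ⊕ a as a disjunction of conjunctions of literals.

(c ∧ ¬b ∧ ¬a) ∨ (¬c ∧ a) ∨ (c ∧ b ∧ a)

(c ∧ (b ⊕ c)) ⊕ a
≡ (c ∧ (b ⊕ c) ∧ ¬a) ∨ (¬(c ∧ (b ⊕ c)) ∧ a)   — expand ⊕
≡ (c ∧ ((b ∧ ¬c) ∨ (¬b ∧ c)) ∧ ¬a) ∨ (¬(c ∧ (b ⊕ c)) ∧ a)   — expand ⊕
≡ (c ∧ ((b ∧ ¬c) ∨ (¬b ∧ c)) ∧ ¬a) ∨ (¬(c ∧ ((b ∧ ¬c) ∨ (¬b ∧ c))) ∧ a)   — expand ⊕
≡ (c ∧ ((b ∧ ¬c) ∨ (¬b ∧ c)) ∧ ¬a) ∨ ((¬c ∨ ¬((b ∧ ¬c) ∨ (¬b ∧ c))) ∧ a)   — De Morgan
≡ (c ∧ ((b ∧ ¬c) ∨ (¬b ∧ c)) ∧ ¬a) ∨ ((¬c ∨ (¬(b ∧ ¬c) ∧ ¬(¬b ∧ c))) ∧ a)   — De Morgan
≡ (c ∧ ((b ∧ ¬c) ∨ (¬b ∧ c)) ∧ ¬a) ∨ ((¬c ∨ ((¬b ∨ ¬¬c) ∧ ¬(¬b ∧ c))) ∧ a)   — De Morgan
≡ (c ∧ ((b ∧ ¬c) ∨ (¬b ∧ c)) ∧ ¬a) ∨ ((¬c ∨ ((¬b ∨ c) ∧ ¬(¬b ∧ c))) ∧ a)   — double negation
≡ (c ∧ ((b ∧ ¬c) ∨ (¬b ∧ c)) ∧ ¬a) ∨ ((¬c ∨ ((¬b ∨ c) ∧ (¬¬b ∨ ¬c))) ∧ a)   — De Morgan
≡ (c ∧ ((b ∧ ¬c) ∨ (¬b ∧ c)) ∧ ¬a) ∨ ((¬c ∨ ((¬b ∨ c) ∧ (b ∨ ¬c))) ∧ a)   — double negation
≡ (c ∧ b ∧ ¬c ∧ ¬a) ∨ (c ∧ ¬b ∧ c ∧ ¬a) ∨ (¬c ∧ a) ∨ (¬b ∧ b ∧ a) ∨ (¬b ∧ ¬c ∧ a) ∨ (c ∧ b ∧ a) ∨ (c ∧ ¬c ∧ a)   — distribute ∧ over ∨
≡ (c ∧ ¬b ∧ ¬a) ∨ (¬c ∧ a) ∨ (c ∧ b ∧ a)   — simplify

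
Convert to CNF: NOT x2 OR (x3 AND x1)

NOT x2 OR (x3 AND x1)
⇔ (NOT x2 OR x3) AND (NOT x2 OR x1)   [distribute OR over AND]

(NOT x2 OR x3) AND (NOT x2 OR x1)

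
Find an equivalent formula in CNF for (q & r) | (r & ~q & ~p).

(q | ~p) & r

(q & r) | (r & ~q & ~p)
≡ (q | r) & (q | ~q) & (q | ~p) & (r | r) & (r | ~q) & (r | ~p)   [distribute | over &]
≡ (q | ~p) & r   [simplify]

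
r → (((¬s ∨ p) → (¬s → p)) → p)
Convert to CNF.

r → (((¬s ∨ p) → (¬s → p)) → p)
≡ ¬r ∨ (((¬s ∨ p) → (¬s → p)) → p)   — eliminate →
≡ ¬r ∨ ¬((¬s ∨ p) → (¬s → p)) ∨ p   — eliminate →
≡ ¬r ∨ ¬(¬(¬s ∨ p) ∨ (¬s → p)) ∨ p   — eliminate →
≡ ¬r ∨ ¬(¬(¬s ∨ p) ∨ ¬¬s ∨ p) ∨ p   — eliminate →
≡ ¬r ∨ (¬¬(¬s ∨ p) ∧ ¬¬¬s ∧ ¬p) ∨ p   — De Morgan
≡ ¬r ∨ ((¬s ∨ p) ∧ ¬¬¬s ∧ ¬p) ∨ p   — double negation
≡ ¬r ∨ ((¬s ∨ p) ∧ ¬s ∧ ¬p) ∨ p   — double negation
≡ (¬r ∨ ¬s ∨ p ∨ p) ∧ (¬r ∨ ¬s ∨ p) ∧ (¬r ∨ ¬p ∨ p)   — distribute ∨ over ∧
≡ ¬r ∨ ¬s ∨ p   — simplify

¬r ∨ ¬s ∨ p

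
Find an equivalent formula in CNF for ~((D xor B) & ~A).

(~D | B | A) & (~B | D | A)

~((D xor B) & ~A)
⇔ ~((D | B) & ~(D & B) & ~A)   — expand xor
⇔ ~(D | B) | ~~(D & B) | ~~A   — De Morgan
⇔ (~D & ~B) | ~~(D & B) | ~~A   — De Morgan
⇔ (~D & ~B) | (D & B) | ~~A   — double negation
⇔ (~D & ~B) | (D & B) | A   — double negation
⇔ (~D | D | A) & (~D | B | A) & (~B | D | A) & (~B | B | A)   — distribute | over &
⇔ (~D | B | A) & (~B | D | A)   — simplify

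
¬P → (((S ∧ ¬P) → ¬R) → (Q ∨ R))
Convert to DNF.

P ∨ Q ∨ R

¬P → (((S ∧ ¬P) → ¬R) → (Q ∨ R))
≡ ¬¬P ∨ (((S ∧ ¬P) → ¬R) → (Q ∨ R))   (eliminate →)
≡ ¬¬P ∨ ¬((S ∧ ¬P) → ¬R) ∨ Q ∨ R   (eliminate →)
≡ ¬¬P ∨ ¬(¬(S ∧ ¬P) ∨ ¬R) ∨ Q ∨ R   (eliminate →)
≡ P ∨ ¬(¬(S ∧ ¬P) ∨ ¬R) ∨ Q ∨ R   (double negation)
≡ P ∨ (¬¬(S ∧ ¬P) ∧ ¬¬R) ∨ Q ∨ R   (De Morgan)
≡ P ∨ (S ∧ ¬P ∧ ¬¬R) ∨ Q ∨ R   (double negation)
≡ P ∨ (S ∧ ¬P ∧ R) ∨ Q ∨ R   (double negation)
≡ P ∨ Q ∨ R   (simplify)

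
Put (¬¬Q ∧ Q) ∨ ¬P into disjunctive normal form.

(¬¬Q ∧ Q) ∨ ¬P
⇔ (Q ∧ Q) ∨ ¬P   (double negation)
⇔ Q ∨ ¬P   (simplify)

Q ∨ ¬P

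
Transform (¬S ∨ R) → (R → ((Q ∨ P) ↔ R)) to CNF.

(¬S ∨ R) → (R → ((Q ∨ P) ↔ R))
⇔ ¬(¬S ∨ R) ∨ (R → ((Q ∨ P) ↔ R))   [eliminate →]
⇔ ¬(¬S ∨ R) ∨ ¬R ∨ ((Q ∨ P) ↔ R)   [eliminate →]
⇔ ¬(¬S ∨ R) ∨ ¬R ∨ (((Q ∨ P) → R) ∧ (R → (Q ∨ P)))   [eliminate ↔]
⇔ ¬(¬S ∨ R) ∨ ¬R ∨ ((¬(Q ∨ P) ∨ R) ∧ (R → (Q ∨ P)))   [eliminate →]
⇔ ¬(¬S ∨ R) ∨ ¬R ∨ ((¬(Q ∨ P) ∨ R) ∧ (¬R ∨ Q ∨ P))   [eliminate →]
⇔ (¬¬S ∧ ¬R) ∨ ¬R ∨ ((¬(Q ∨ P) ∨ R) ∧ (¬R ∨ Q ∨ P))   [De Morgan]
⇔ (S ∧ ¬R) ∨ ¬R ∨ ((¬(Q ∨ P) ∨ R) ∧ (¬R ∨ Q ∨ P))   [double negation]
⇔ (S ∧ ¬R) ∨ ¬R ∨ (((¬Q ∧ ¬P) ∨ R) ∧ (¬R ∨ Q ∨ P))   [De Morgan]
⇔ (S ∨ ¬R ∨ ¬Q ∨ R) ∧ (S ∨ ¬R ∨ ¬P ∨ R) ∧ (S ∨ ¬R ∨ ¬R ∨ Q ∨ P) ∧ (¬R ∨ ¬R ∨ ¬Q ∨ R) ∧ (¬R ∨ ¬R ∨ ¬P ∨ R) ∧ (¬R ∨ ¬R ∨ ¬R ∨ Q ∨ P)   [distribute ∨ over ∧]
⇔ ¬R ∨ Q ∨ P   [simplify]

¬R ∨ Q ∨ P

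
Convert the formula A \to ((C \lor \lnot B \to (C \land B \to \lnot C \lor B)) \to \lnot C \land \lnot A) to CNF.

A \to ((C \lor \lnot B \to (C \land B \to \lnot C \lor B)) \to \lnot C \land \lnot A)
≡ \lnot A \lor ((C \lor \lnot B \to (C \land B \to \lnot C \lor B)) \to \lnot C \land \lnot A)   (eliminate \to)
≡ \lnot A \lor \lnot (C \lor \lnot B \to (C \land B \to \lnot C \lor B)) \lor \lnot C \land \lnot A   (eliminate \to)
≡ \lnot A \lor \lnot (\lnot (C \lor \lnot B) \lor (C \land B \to \lnot C \lor B)) \lor \lnot C \land \lnot A   (eliminate \to)
≡ \lnot A \lor \lnot (\lnot (C \lor \lnot B) \lor \lnot (C \land B) \lor \lnot C \lor B) \lor \lnot C \land \lnot A   (eliminate \to)
≡ \lnot A \lor \lnot \lnot (C \lor \lnot B) \land \lnot \lnot (C \land B) \land \lnot \lnot C \land \lnot B \lor \lnot C \land \lnot A   (De Morgan)
≡ \lnot A \lor (C \lor \lnot B) \land \lnot \lnot (C \land B) \land \lnot \lnot C \land \lnot B \lor \lnot C \land \lnot A   (double negation)
≡ \lnot A \lor (C \lor \lnot B) \land C \land B \land \lnot \lnot C \land \lnot B \lor \lnot C \land \lnot A   (double negation)
≡ \lnot A \lor (C \lor \lnot B) \land C \land B \land C \land \lnot B \lor \lnot C \land \lnot A   (double negation)
≡ (\lnot A \lor C \lor \lnot B \lor \lnot C) \land (\lnot A \lor C \lor \lnot B \lor \lnot A) \land (\lnot A \lor C \lor \lnot C) \land (\lnot A \lor C \lor \lnot A) \land (\lnot A \lor B \lor \lnot C) \land (\lnot A \lor B \lor \lnot A) \land (\lnot A \lor C \lor \lnot C) \land (\lnot A \lor C \lor \lnot A) \land (\lnot A \lor \lnot B \lor \lnot C) \land (\lnot A \lor \lnot B \lor \lnot A)   (distribute \lor over \land)
≡ (\lnot A \lor C) \land (\lnot A \lor B) \land (\lnot A \lor \lnot B)   (simplify)

(\lnot A \lor C) \land (\lnot A \lor B) \land (\lnot A \lor \lnot B)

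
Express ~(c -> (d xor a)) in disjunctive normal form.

~(c -> (d xor a))
≡ ~(~c | (d xor a))   — eliminate ->
≡ ~(~c | (d & ~a) | (~d & a))   — expand xor
≡ ~~c & ~(d & ~a) & ~(~d & a)   — De Morgan
≡ c & ~(d & ~a) & ~(~d & a)   — double negation
≡ c & (~d | ~~a) & ~(~d & a)   — De Morgan
≡ c & (~d | a) & ~(~d & a)   — double negation
≡ c & (~d | a) & (~~d | ~a)   — De Morgan
≡ c & (~d | a) & (d | ~a)   — double negation
≡ (c & ~d & d) | (c & ~d & ~a) | (c & a & d) | (c & a & ~a)   — distribute & over |
≡ (c & ~d & ~a) | (c & a & d)   — simplify

(c & ~d & ~a) | (c & a & d)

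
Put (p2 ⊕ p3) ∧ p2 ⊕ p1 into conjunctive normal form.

(p2 ⊕ p3) ∧ p2 ⊕ p1
≡ ((p2 ⊕ p3) ∧ p2 ∨ p1) ∧ ¬((p2 ⊕ p3) ∧ p2 ∧ p1)   [expand ⊕]
≡ ((p2 ∨ p3) ∧ ¬(p2 ∧ p3) ∧ p2 ∨ p1) ∧ ¬((p2 ⊕ p3) ∧ p2 ∧ p1)   [expand ⊕]
≡ ((p2 ∨ p3) ∧ ¬(p2 ∧ p3) ∧ p2 ∨ p1) ∧ ¬((p2 ∨ p3) ∧ ¬(p2 ∧ p3) ∧ p2 ∧ p1)   [expand ⊕]
≡ ((p2 ∨ p3) ∧ (¬p2 ∨ ¬p3) ∧ p2 ∨ p1) ∧ ¬((p2 ∨ p3) ∧ ¬(p2 ∧ p3) ∧ p2 ∧ p1)   [De Morgan]
≡ ((p2 ∨ p3) ∧ (¬p2 ∨ ¬p3) ∧ p2 ∨ p1) ∧ (¬(p2 ∨ p3) ∨ ¬¬(p2 ∧ p3) ∨ ¬p2 ∨ ¬p1)   [De Morgan]
≡ ((p2 ∨ p3) ∧ (¬p2 ∨ ¬p3) ∧ p2 ∨ p1) ∧ (¬p2 ∧ ¬p3 ∨ ¬¬(p2 ∧ p3) ∨ ¬p2 ∨ ¬p1)   [De Morgan]
≡ ((p2 ∨ p3) ∧ (¬p2 ∨ ¬p3) ∧ p2 ∨ p1) ∧ (¬p2 ∧ ¬p3 ∨ p2 ∧ p3 ∨ ¬p2 ∨ ¬p1)   [double negation]
≡ (p2 ∨ p3 ∨ p1) ∧ (¬p2 ∨ ¬p3 ∨ p1) ∧ (p2 ∨ p1) ∧ (¬p2 ∨ p2 ∨ ¬p2 ∨ ¬p1) ∧ (¬p2 ∨ p3 ∨ ¬p2 ∨ ¬p1) ∧ (¬p3 ∨ p2 ∨ ¬p2 ∨ ¬p1) ∧ (¬p3 ∨ p3 ∨ ¬p2 ∨ ¬p1)   [distribute ∨ over ∧]
≡ (¬p2 ∨ ¬p3 ∨ p1) ∧ (p2 ∨ p1) ∧ (¬p2 ∨ p3 ∨ ¬p1)   [simplify]

(¬p2 ∨ ¬p3 ∨ p1) ∧ (p2 ∨ p1) ∧ (¬p2 ∨ p3 ∨ ¬p1)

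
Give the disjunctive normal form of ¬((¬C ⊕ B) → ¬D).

(¬C ∧ ¬B ∧ D) ∨ (C ∧ B ∧ D)

¬((¬C ⊕ B) → ¬D)
⇔ ¬(¬(¬C ⊕ B) ∨ ¬D)   [eliminate →]
⇔ ¬(¬((¬C ∧ ¬B) ∨ (¬¬C ∧ B)) ∨ ¬D)   [expand ⊕]
⇔ ¬¬((¬C ∧ ¬B) ∨ (¬¬C ∧ B)) ∧ ¬¬D   [De Morgan]
⇔ ((¬C ∧ ¬B) ∨ (¬¬C ∧ B)) ∧ ¬¬D   [double negation]
⇔ ((¬C ∧ ¬B) ∨ (C ∧ B)) ∧ ¬¬D   [double negation]
⇔ ((¬C ∧ ¬B) ∨ (C ∧ B)) ∧ D   [double negation]
⇔ (¬C ∧ ¬B ∧ D) ∨ (C ∧ B ∧ D)   [distribute ∧ over ∨]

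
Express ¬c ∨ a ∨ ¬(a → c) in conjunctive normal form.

¬c ∨ a

¬c ∨ a ∨ ¬(a → c)
≡ ¬c ∨ a ∨ ¬(¬a ∨ c)   (eliminate →)
≡ ¬c ∨ a ∨ (¬¬a ∧ ¬c)   (De Morgan)
≡ ¬c ∨ a ∨ (a ∧ ¬c)   (double negation)
≡ (¬c ∨ a ∨ a) ∧ (¬c ∨ a ∨ ¬c)   (distribute ∨ over ∧)
≡ ¬c ∨ a   (simplify)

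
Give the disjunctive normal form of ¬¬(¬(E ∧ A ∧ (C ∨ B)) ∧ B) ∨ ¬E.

(¬A ∧ B) ∨ ¬E

¬¬(¬(E ∧ A ∧ (C ∨ B)) ∧ B) ∨ ¬E
⇔ (¬(E ∧ A ∧ (C ∨ B)) ∧ B) ∨ ¬E   [double negation]
⇔ ((¬E ∨ ¬A ∨ ¬(C ∨ B)) ∧ B) ∨ ¬E   [De Morgan]
⇔ ((¬E ∨ ¬A ∨ (¬C ∧ ¬B)) ∧ B) ∨ ¬E   [De Morgan]
⇔ (¬E ∧ B) ∨ (¬A ∧ B) ∨ (¬C ∧ ¬B ∧ B) ∨ ¬E   [distribute ∧ over ∨]
⇔ (¬A ∧ B) ∨ ¬E   [simplify]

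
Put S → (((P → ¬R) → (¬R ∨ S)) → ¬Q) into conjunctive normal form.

¬S ∨ ¬Q

S → (((P → ¬R) → (¬R ∨ S)) → ¬Q)
≡ ¬S ∨ (((P → ¬R) → (¬R ∨ S)) → ¬Q)   [eliminate →]
≡ ¬S ∨ ¬((P → ¬R) → (¬R ∨ S)) ∨ ¬Q   [eliminate →]
≡ ¬S ∨ ¬(¬(P → ¬R) ∨ ¬R ∨ S) ∨ ¬Q   [eliminate →]
≡ ¬S ∨ ¬(¬(¬P ∨ ¬R) ∨ ¬R ∨ S) ∨ ¬Q   [eliminate →]
≡ ¬S ∨ (¬¬(¬P ∨ ¬R) ∧ ¬¬R ∧ ¬S) ∨ ¬Q   [De Morgan]
≡ ¬S ∨ ((¬P ∨ ¬R) ∧ ¬¬R ∧ ¬S) ∨ ¬Q   [double negation]
≡ ¬S ∨ ((¬P ∨ ¬R) ∧ R ∧ ¬S) ∨ ¬Q   [double negation]
≡ (¬S ∨ ¬P ∨ ¬R ∨ ¬Q) ∧ (¬S ∨ R ∨ ¬Q) ∧ (¬S ∨ ¬S ∨ ¬Q)   [distribute ∨ over ∧]
≡ ¬S ∨ ¬Q   [simplify]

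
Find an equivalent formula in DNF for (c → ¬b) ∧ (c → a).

¬c ∨ (¬b ∧ a)

(c → ¬b) ∧ (c → a)
≡ (¬c ∨ ¬b) ∧ (c → a)   [eliminate →]
≡ (¬c ∨ ¬b) ∧ (¬c ∨ a)   [eliminate →]
≡ (¬c ∧ ¬c) ∨ (¬c ∧ a) ∨ (¬b ∧ ¬c) ∨ (¬b ∧ a)   [distribute ∧ over ∨]
≡ ¬c ∨ (¬b ∧ a)   [simplify]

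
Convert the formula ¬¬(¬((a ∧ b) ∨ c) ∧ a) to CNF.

(¬a ∨ ¬b) ∧ ¬c ∧ a

¬¬(¬((a ∧ b) ∨ c) ∧ a)
≡ ¬((a ∧ b) ∨ c) ∧ a   — double negation
≡ ¬(a ∧ b) ∧ ¬c ∧ a   — De Morgan
≡ (¬a ∨ ¬b) ∧ ¬c ∧ a   — De Morgan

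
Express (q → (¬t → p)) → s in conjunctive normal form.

(q → (¬t → p)) → s
⇔ ¬(q → (¬t → p)) ∨ s   [eliminate →]
⇔ ¬(¬q ∨ (¬t → p)) ∨ s   [eliminate →]
⇔ ¬(¬q ∨ ¬¬t ∨ p) ∨ s   [eliminate →]
⇔ (¬¬q ∧ ¬¬¬t ∧ ¬p) ∨ s   [De Morgan]
⇔ (q ∧ ¬¬¬t ∧ ¬p) ∨ s   [double negation]
⇔ (q ∧ ¬t ∧ ¬p) ∨ s   [double negation]
⇔ (q ∨ s) ∧ (¬t ∨ s) ∧ (¬p ∨ s)   [distribute ∨ over ∧]

(q ∨ s) ∧ (¬t ∨ s) ∧ (¬p ∨ s)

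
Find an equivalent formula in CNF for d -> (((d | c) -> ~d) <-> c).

~d | ~c

d -> (((d | c) -> ~d) <-> c)
= ~d | (((d | c) -> ~d) <-> c)   (eliminate ->)
= ~d | ((((d | c) -> ~d) -> c) & (c -> ((d | c) -> ~d)))   (eliminate <->)
= ~d | ((~((d | c) -> ~d) | c) & (c -> ((d | c) -> ~d)))   (eliminate ->)
= ~d | ((~(~(d | c) | ~d) | c) & (c -> ((d | c) -> ~d)))   (eliminate ->)
= ~d | ((~(~(d | c) | ~d) | c) & (~c | ((d | c) -> ~d)))   (eliminate ->)
= ~d | ((~(~(d | c) | ~d) | c) & (~c | ~(d | c) | ~d))   (eliminate ->)
= ~d | (((~~(d | c) & ~~d) | c) & (~c | ~(d | c) | ~d))   (De Morgan)
= ~d | ((((d | c) & ~~d) | c) & (~c | ~(d | c) | ~d))   (double negation)
= ~d | ((((d | c) & d) | c) & (~c | ~(d | c) | ~d))   (double negation)
= ~d | ((((d | c) & d) | c) & (~c | (~d & ~c) | ~d))   (De Morgan)
= (~d | d | c | c) & (~d | d | c) & (~d | ~c | ~d | ~d) & (~d | ~c | ~c | ~d)   (distribute | over &)
= ~d | ~c   (simplify)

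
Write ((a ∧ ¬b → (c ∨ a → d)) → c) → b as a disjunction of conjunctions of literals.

¬a ∧ ¬c ∨ d ∧ ¬c ∨ b

((a ∧ ¬b → (c ∨ a → d)) → c) → b
≡ ¬((a ∧ ¬b → (c ∨ a → d)) → c) ∨ b   [eliminate →]
≡ ¬(¬(a ∧ ¬b → (c ∨ a → d)) ∨ c) ∨ b   [eliminate →]
≡ ¬(¬(¬(a ∧ ¬b) ∨ (c ∨ a → d)) ∨ c) ∨ b   [eliminate →]
≡ ¬(¬(¬(a ∧ ¬b) ∨ ¬(c ∨ a) ∨ d) ∨ c) ∨ b   [eliminate →]
≡ ¬¬(¬(a ∧ ¬b) ∨ ¬(c ∨ a) ∨ d) ∧ ¬c ∨ b   [De Morgan]
≡ (¬(a ∧ ¬b) ∨ ¬(c ∨ a) ∨ d) ∧ ¬c ∨ b   [double negation]
≡ (¬a ∨ ¬¬b ∨ ¬(c ∨ a) ∨ d) ∧ ¬c ∨ b   [De Morgan]
≡ (¬a ∨ b ∨ ¬(c ∨ a) ∨ d) ∧ ¬c ∨ b   [double negation]
≡ (¬a ∨ b ∨ ¬c ∧ ¬a ∨ d) ∧ ¬c ∨ b   [De Morgan]
≡ ¬a ∧ ¬c ∨ b ∧ ¬c ∨ ¬c ∧ ¬a ∧ ¬c ∨ d ∧ ¬c ∨ b   [distribute ∧ over ∨]
≡ ¬a ∧ ¬c ∨ d ∧ ¬c ∨ b   [simplify]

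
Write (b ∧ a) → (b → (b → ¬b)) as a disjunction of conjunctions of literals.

(b ∧ a) → (b → (b → ¬b))
≡ ¬(b ∧ a) ∨ (b → (b → ¬b))   — eliminate →
≡ ¬(b ∧ a) ∨ ¬b ∨ (b → ¬b)   — eliminate →
≡ ¬(b ∧ a) ∨ ¬b ∨ ¬b ∨ ¬b   — eliminate →
≡ ¬b ∨ ¬a ∨ ¬b ∨ ¬b ∨ ¬b   — De Morgan
≡ ¬b ∨ ¬a   — simplify

¬b ∨ ¬a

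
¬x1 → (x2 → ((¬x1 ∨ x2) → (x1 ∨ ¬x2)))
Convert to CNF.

x1 ∨ ¬x2

¬x1 → (x2 → ((¬x1 ∨ x2) → (x1 ∨ ¬x2)))
= ¬¬x1 ∨ (x2 → ((¬x1 ∨ x2) → (x1 ∨ ¬x2)))   [eliminate →]
= ¬¬x1 ∨ ¬x2 ∨ ((¬x1 ∨ x2) → (x1 ∨ ¬x2))   [eliminate →]
= ¬¬x1 ∨ ¬x2 ∨ ¬(¬x1 ∨ x2) ∨ x1 ∨ ¬x2   [eliminate →]
= x1 ∨ ¬x2 ∨ ¬(¬x1 ∨ x2) ∨ x1 ∨ ¬x2   [double negation]
= x1 ∨ ¬x2 ∨ (¬¬x1 ∧ ¬x2) ∨ x1 ∨ ¬x2   [De Morgan]
= x1 ∨ ¬x2 ∨ (x1 ∧ ¬x2) ∨ x1 ∨ ¬x2   [double negation]
= (x1 ∨ ¬x2 ∨ x1 ∨ x1 ∨ ¬x2) ∧ (x1 ∨ ¬x2 ∨ ¬x2 ∨ x1 ∨ ¬x2)   [distribute ∨ over ∧]
= x1 ∨ ¬x2   [simplify]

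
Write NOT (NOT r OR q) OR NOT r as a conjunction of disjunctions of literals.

NOT q OR NOT r

NOT (NOT r OR q) OR NOT r
= (NOT NOT r AND NOT q) OR NOT r   — De Morgan
= (r AND NOT q) OR NOT r   — double negation
= (r OR NOT r) AND (NOT q OR NOT r)   — distribute OR over AND
= NOT q OR NOT r   — simplify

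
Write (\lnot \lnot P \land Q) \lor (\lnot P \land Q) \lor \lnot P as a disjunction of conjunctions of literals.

(P \land Q) \lor \lnot P

(\lnot \lnot P \land Q) \lor (\lnot P \land Q) \lor \lnot P
≡ (P \land Q) \lor (\lnot P \land Q) \lor \lnot P
≡ (P \land Q) \lor \lnot P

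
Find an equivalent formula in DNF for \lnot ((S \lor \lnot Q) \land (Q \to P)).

\lnot ((S \lor \lnot Q) \land (Q \to P))
≡ \lnot ((S \lor \lnot Q) \land (\lnot Q \lor P))   (eliminate \to)
≡ \lnot (S \lor \lnot Q) \lor \lnot (\lnot Q \lor P)   (De Morgan)
≡ (\lnot S \land \lnot \lnot Q) \lor \lnot (\lnot Q \lor P)   (De Morgan)
≡ (\lnot S \land Q) \lor \lnot (\lnot Q \lor P)   (double negation)
≡ (\lnot S \land Q) \lor (\lnot \lnot Q \land \lnot P)   (De Morgan)
≡ (\lnot S \land Q) \lor (Q \land \lnot P)   (double negation)

(\lnot S \land Q) \lor (Q \land \lnot P)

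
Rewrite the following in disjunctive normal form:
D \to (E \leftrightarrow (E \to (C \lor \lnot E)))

D \to (E \leftrightarrow (E \to (C \lor \lnot E)))
⇔ \lnot D \lor (E \leftrightarrow (E \to (C \lor \lnot E)))   [eliminate \to]
⇔ \lnot D \lor ((E \to (E \to (C \lor \lnot E))) \land ((E \to (C \lor \lnot E)) \to E))   [eliminate \leftrightarrow]
⇔ \lnot D \lor ((\lnot E \lor (E \to (C \lor \lnot E))) \land ((E \to (C \lor \lnot E)) \to E))   [eliminate \to]
⇔ \lnot D \lor ((\lnot E \lor \lnot E \lor C \lor \lnot E) \land ((E \to (C \lor \lnot E)) \to E))   [eliminate \to]
⇔ \lnot D \lor ((\lnot E \lor \lnot E \lor C \lor \lnot E) \land (\lnot (E \to (C \lor \lnot E)) \lor E))   [eliminate \to]
⇔ \lnot D \lor ((\lnot E \lor \lnot E \lor C \lor \lnot E) \land (\lnot (\lnot E \lor C \lor \lnot E) \lor E))   [eliminate \to]
⇔ \lnot D \lor ((\lnot E \lor \lnot E \lor C \lor \lnot E) \land ((\lnot \lnot E \land \lnot C \land \lnot \lnot E) \lor E))   [De Morgan]
⇔ \lnot D \lor ((\lnot E \lor \lnot E \lor C \lor \lnot E) \land ((E \land \lnot C \land \lnot \lnot E) \lor E))   [double negation]
⇔ \lnot D \lor ((\lnot E \lor \lnot E \lor C \lor \lnot E) \land ((E \land \lnot C \land E) \lor E))   [double negation]
⇔ \lnot D \lor (\lnot E \land E \land \lnot C \land E) \lor (\lnot E \land E) \lor (\lnot E \land E \land \lnot C \land E) \lor (\lnot E \land E) \lor (C \land E \land \lnot C \land E) \lor (C \land E) \lor (\lnot E \land E \land \lnot C \land E) \lor (\lnot E \land E)   [distribute \land over \lor]
⇔ \lnot D \lor (C \land E)   [simplify]

\lnot D \lor (C \land E)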